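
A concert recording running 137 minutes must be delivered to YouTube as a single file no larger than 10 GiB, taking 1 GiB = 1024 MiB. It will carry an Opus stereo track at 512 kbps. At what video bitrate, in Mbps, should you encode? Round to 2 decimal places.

Budget: 10 GiB = 85899.3 Mb.
137 min = 8220 s
Total bitrate budget: 85899.3 Mb / 8220 s = 10.450 Mbps.
Audio: 512 kbps = 0.512 Mbps.
Video: 10.450 − 0.512 = 9.938 Mbps.

9.94 Mbps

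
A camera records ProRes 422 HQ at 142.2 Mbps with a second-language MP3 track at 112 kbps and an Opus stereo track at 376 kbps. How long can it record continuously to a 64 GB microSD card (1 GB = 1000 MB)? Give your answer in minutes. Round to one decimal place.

59.8 minutes

Audio total: 112 + 376 = 488 kbps = 0.488 Mbps.
Total bitrate: 142.2 + 0.488 = 142.688 Mbps.
Capacity: 64 GB = 512,000 Mb.
Recording time: 512,000 / 142.688 = 3,588 s ≈ 59.8 minutes.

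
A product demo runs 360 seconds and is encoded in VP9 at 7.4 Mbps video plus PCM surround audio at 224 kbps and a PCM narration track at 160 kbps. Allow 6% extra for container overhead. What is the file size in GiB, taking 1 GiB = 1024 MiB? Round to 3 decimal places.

0.346 GiB

Audio total: 224 + 160 = 384 kbps = 0.384 Mbps.
Total bitrate: 7.4 + 0.384 = 7.784 Mbps.
Stream data: 7.784 Mbps × 360 s = 2802.2 Mb.
With 6% container overhead: ×1.06.
2,970 Mb = 371,296,800 bytes ÷ 1,073,741,824 = 0.3458 GiB.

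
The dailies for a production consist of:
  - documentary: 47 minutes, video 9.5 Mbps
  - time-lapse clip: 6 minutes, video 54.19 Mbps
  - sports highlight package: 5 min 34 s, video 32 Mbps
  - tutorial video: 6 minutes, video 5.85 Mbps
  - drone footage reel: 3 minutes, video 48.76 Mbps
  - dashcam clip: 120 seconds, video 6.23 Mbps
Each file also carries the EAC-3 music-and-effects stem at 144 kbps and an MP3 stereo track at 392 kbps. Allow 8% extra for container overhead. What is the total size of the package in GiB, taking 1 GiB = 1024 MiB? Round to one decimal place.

8.9 GiB

Audio total: 144 + 392 = 536 kbps = 0.536 Mbps.
documentary: 10.036 Mbps × 2820 s × 1.08 = 30565.6 Mb
time-lapse clip: 54.726 Mbps × 360 s × 1.08 = 21277.5 Mb
sports highlight package: 32.536 Mbps × 334 s × 1.08 = 11736.4 Mb
tutorial video: 6.386 Mbps × 360 s × 1.08 = 2482.9 Mb
drone footage reel: 49.296 Mbps × 180 s × 1.08 = 9583.1 Mb
dashcam clip: 6.766 Mbps × 120 s × 1.08 = 876.9 Mb
Total: 76522.4 Mb = 9565.3 MB.
= 8.908 GiB.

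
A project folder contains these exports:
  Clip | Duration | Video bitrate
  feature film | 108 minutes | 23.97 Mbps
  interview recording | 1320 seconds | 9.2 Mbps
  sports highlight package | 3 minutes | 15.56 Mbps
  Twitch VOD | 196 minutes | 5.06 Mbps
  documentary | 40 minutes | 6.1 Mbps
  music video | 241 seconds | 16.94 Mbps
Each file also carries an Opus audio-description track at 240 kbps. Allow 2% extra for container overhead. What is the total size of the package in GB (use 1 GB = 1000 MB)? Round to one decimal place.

32.4 GB

Audio: 240 kbps = 0.240 Mbps.
feature film: 24.210 Mbps × 6480 s × 1.02 = 160018.4 Mb
interview recording: 9.440 Mbps × 1320 s × 1.02 = 12710.0 Mb
sports highlight package: 15.800 Mbps × 180 s × 1.02 = 2900.9 Mb
Twitch VOD: 5.300 Mbps × 11760 s × 1.02 = 63574.6 Mb
documentary: 6.340 Mbps × 2400 s × 1.02 = 15520.3 Mb
music video: 17.180 Mbps × 241 s × 1.02 = 4223.2 Mb
Total: 258947.4 Mb = 32368.4 MB.
= 32.37 GB.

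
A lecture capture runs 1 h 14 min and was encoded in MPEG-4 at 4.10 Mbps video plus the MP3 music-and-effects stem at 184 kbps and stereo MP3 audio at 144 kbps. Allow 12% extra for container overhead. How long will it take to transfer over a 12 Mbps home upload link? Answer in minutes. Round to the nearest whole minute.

1 h 14 min = 74 min = 4440 s
Audio total: 184 + 144 = 328 kbps = 0.328 Mbps.
Total bitrate: 4.428 Mbps.
File: 4.428 Mbps × 4440 s = 19660.3 Mb.
With 12% container overhead: ×1.12. → 22019.6 Mb.
At 12 Mbps: 22019.6 / 12 = 1835.0 s ≈ 30.6 minutes.

31 minutes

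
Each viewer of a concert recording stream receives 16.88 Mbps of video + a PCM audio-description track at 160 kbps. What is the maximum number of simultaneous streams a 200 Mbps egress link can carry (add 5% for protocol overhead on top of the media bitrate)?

11

Audio: 160 kbps = 0.160 Mbps.
Per-viewer media rate: 17.040 Mbps.
On the wire with 5% overhead: 17.892 Mbps.
200 Mbps = 200.0 Mbps; 200.0 / 17.892 = 11.18 → 11 viewers.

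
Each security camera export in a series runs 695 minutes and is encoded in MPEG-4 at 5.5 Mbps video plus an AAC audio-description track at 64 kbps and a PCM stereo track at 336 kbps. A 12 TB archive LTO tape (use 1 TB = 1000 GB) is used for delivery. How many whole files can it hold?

695 min = 41700 s
Audio total: 64 + 336 = 400 kbps = 0.400 Mbps.
Total bitrate: 5.900 Mbps.
Per item: 5.900 Mbps × 41700 s = 246,030 Mb = 30,754 MB.
Capacity: 12 TB = 96,000,000 Mb; 390.20 items → 390 complete.

390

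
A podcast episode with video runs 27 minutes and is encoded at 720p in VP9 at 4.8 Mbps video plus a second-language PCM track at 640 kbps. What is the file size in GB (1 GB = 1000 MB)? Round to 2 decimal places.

27 min = 1620 s
Audio: 640 kbps = 0.640 Mbps.
Total bitrate: 4.8 + 0.640 = 5.440 Mbps.
Stream data: 5.440 Mbps × 1620 s = 8812.8 Mb.
8,813 Mb ÷ 8 = 1,102 MB → 1.102 GB.

1.10 GB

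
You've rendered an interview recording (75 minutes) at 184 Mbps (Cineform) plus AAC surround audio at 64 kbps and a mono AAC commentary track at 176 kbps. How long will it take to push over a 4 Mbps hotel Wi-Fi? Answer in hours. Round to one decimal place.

75 min = 4500 s
Audio total: 64 + 176 = 240 kbps = 0.240 Mbps.
Total bitrate: 184.240 Mbps.
File: 184.240 Mbps × 4500 s = 829080.0 Mb.
At 4 Mbps: 829080.0 / 4 = 207270.0 s ≈ 57.6 hours.

57.6 hours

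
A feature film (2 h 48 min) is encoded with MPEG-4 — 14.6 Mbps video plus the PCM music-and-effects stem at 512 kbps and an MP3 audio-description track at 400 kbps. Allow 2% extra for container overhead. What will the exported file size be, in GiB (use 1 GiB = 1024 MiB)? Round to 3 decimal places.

2 h 48 min = 168 min = 10080 s
Audio total: 512 + 400 = 912 kbps = 0.912 Mbps.
Total bitrate: 14.6 + 0.912 = 15.512 Mbps.
Stream data: 15.512 Mbps × 10080 s = 156361.0 Mb.
With 2% container overhead: ×1.02.
159,488 Mb = 19,936,022,400 bytes ÷ 1,073,741,824 = 18.57 GiB.

18.567 GiB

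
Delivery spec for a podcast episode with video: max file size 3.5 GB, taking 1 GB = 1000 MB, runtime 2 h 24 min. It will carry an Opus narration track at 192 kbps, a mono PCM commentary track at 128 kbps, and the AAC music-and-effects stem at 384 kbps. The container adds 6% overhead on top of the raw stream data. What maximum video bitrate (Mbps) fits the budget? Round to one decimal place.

2.4 Mbps

Budget: 3.5 GB = 28000.0 Mb.
Stream payload after overhead: 28000.0 / 1.06 = 26415.1 Mb.
2 h 24 min = 144 min = 8640 s
Total bitrate budget: 26415.1 Mb / 8640 s = 3.057 Mbps.
Audio total: 192 + 128 + 384 = 704 kbps = 0.704 Mbps.
Video: 3.057 − 0.704 = 2.353 Mbps.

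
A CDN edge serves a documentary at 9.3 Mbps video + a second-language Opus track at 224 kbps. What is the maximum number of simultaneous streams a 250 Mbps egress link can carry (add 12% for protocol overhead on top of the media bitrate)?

23

Audio: 224 kbps = 0.224 Mbps.
Per-viewer media rate: 9.524 Mbps.
On the wire with 12% overhead: 10.667 Mbps.
250 Mbps = 250.0 Mbps; 250.0 / 10.667 = 23.44 → 23 viewers.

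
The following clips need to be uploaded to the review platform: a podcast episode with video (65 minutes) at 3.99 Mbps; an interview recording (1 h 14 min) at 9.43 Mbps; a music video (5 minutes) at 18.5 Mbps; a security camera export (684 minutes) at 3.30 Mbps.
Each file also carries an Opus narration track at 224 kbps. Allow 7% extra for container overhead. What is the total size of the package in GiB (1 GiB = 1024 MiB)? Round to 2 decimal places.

26.10 GiB

Audio: 224 kbps = 0.224 Mbps.
podcast episode with video: 4.214 Mbps × 3900 s × 1.07 = 17585.0 Mb
interview recording: 9.654 Mbps × 4440 s × 1.07 = 45864.2 Mb
music video: 18.724 Mbps × 300 s × 1.07 = 6010.4 Mb
security camera export: 3.524 Mbps × 41040 s × 1.07 = 154748.7 Mb
Total: 224208.4 Mb = 28026.0 MB.
= 26.10 GiB.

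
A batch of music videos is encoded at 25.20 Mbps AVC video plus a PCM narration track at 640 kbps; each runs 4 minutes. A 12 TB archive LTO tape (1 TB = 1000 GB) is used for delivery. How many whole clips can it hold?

15479

4 min = 240 s
Audio: 640 kbps = 0.640 Mbps.
Total bitrate: 25.840 Mbps.
Per item: 25.840 Mbps × 240 s = 6,202 Mb = 775.2 MB.
Capacity: 12 TB = 96,000,000 Mb; 15479.88 items → 15479 complete.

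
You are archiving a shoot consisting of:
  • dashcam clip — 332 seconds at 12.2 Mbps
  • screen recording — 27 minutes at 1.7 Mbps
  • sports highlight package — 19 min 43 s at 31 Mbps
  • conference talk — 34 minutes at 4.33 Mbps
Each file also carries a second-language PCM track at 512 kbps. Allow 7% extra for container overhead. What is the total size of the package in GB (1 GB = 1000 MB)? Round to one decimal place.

Audio: 512 kbps = 0.512 Mbps.
dashcam clip: 12.712 Mbps × 332 s × 1.07 = 4515.8 Mb
screen recording: 2.212 Mbps × 1620 s × 1.07 = 3834.3 Mb
sports highlight package: 31.512 Mbps × 1183 s × 1.07 = 39888.2 Mb
conference talk: 4.842 Mbps × 2040 s × 1.07 = 10569.1 Mb
Total: 58807.4 Mb = 7350.9 MB.
= 7.351 GB.

7.4 GB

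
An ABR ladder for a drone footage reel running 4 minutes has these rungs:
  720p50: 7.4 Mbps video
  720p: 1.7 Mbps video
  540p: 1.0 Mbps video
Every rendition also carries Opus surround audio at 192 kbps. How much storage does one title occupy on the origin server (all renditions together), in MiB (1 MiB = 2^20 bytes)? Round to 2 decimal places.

305.44 MiB

4 min = 240 s
Audio: 192 kbps = 0.192 Mbps.
Sum of rendition bitrates: (7.4+0.192) + (1.7+0.192) + (1.0+0.192) = 10.676 Mbps.
× 240 s = 2,562 Mb = 320.3 MB = 305.4 MiB.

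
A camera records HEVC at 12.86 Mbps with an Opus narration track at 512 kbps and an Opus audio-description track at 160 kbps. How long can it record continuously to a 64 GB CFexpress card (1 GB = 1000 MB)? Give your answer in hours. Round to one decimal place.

10.5 hours

Audio total: 512 + 160 = 672 kbps = 0.672 Mbps.
Total bitrate: 12.86 + 0.672 = 13.532 Mbps.
Capacity: 64 GB = 512,000 Mb.
Recording time: 512,000 / 13.532 = 37,836 s ≈ 10.5 hours.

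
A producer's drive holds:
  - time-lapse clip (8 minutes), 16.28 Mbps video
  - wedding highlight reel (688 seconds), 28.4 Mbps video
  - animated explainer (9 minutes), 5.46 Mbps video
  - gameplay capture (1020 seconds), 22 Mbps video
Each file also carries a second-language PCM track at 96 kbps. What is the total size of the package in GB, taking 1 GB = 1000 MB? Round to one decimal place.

6.6 GB

Audio: 96 kbps = 0.096 Mbps.
time-lapse clip: 16.376 Mbps × 480 s = 7860.5 Mb
wedding highlight reel: 28.496 Mbps × 688 s = 19605.2 Mb
animated explainer: 5.556 Mbps × 540 s = 3000.2 Mb
gameplay capture: 22.096 Mbps × 1020 s = 22537.9 Mb
Total: 53003.9 Mb = 6625.5 MB.
= 6.625 GB.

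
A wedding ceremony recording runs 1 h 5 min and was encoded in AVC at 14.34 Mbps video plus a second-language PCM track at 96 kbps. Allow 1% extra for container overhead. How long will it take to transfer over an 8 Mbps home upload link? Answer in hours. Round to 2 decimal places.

1 h 5 min = 65 min = 3900 s
Audio: 96 kbps = 0.096 Mbps.
Total bitrate: 14.436 Mbps.
File: 14.436 Mbps × 3900 s = 56300.4 Mb.
With 1% container overhead: ×1.01. → 56863.4 Mb.
At 8 Mbps: 56863.4 / 8 = 7107.9 s ≈ 1.97 hours.

1.97 hours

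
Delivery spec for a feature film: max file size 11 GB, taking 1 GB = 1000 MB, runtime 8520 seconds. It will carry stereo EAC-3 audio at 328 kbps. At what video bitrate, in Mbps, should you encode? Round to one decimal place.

Budget: 11 GB = 88000.0 Mb.
Total bitrate budget: 88000.0 Mb / 8520 s = 10.329 Mbps.
Audio: 328 kbps = 0.328 Mbps.
Video: 10.329 − 0.328 = 10.001 Mbps.

10.0 Mbps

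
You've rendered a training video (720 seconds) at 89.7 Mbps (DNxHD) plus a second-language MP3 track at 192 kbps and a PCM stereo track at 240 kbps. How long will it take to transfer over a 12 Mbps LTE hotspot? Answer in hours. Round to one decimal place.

1.5 hours

Audio total: 192 + 240 = 432 kbps = 0.432 Mbps.
Total bitrate: 90.132 Mbps.
File: 90.132 Mbps × 720 s = 64895.0 Mb.
At 12 Mbps: 64895.0 / 12 = 5407.9 s ≈ 1.5 hours.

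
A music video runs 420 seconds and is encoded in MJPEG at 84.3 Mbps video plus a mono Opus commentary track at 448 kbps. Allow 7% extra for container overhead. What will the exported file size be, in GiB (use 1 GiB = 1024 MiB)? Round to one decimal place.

4.4 GiB

Audio: 448 kbps = 0.448 Mbps.
Total bitrate: 84.3 + 0.448 = 84.748 Mbps.
Stream data: 84.748 Mbps × 420 s = 35594.2 Mb.
With 7% container overhead: ×1.07.
38,086 Mb = 4,760,718,900 bytes ÷ 1,073,741,824 = 4.434 GiB.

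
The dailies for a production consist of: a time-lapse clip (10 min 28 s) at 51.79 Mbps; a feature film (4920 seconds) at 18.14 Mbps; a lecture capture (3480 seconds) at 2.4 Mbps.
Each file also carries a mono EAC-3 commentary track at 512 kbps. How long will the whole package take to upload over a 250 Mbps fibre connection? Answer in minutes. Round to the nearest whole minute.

Audio: 512 kbps = 0.512 Mbps.
time-lapse clip: 52.302 Mbps × 628 s = 32845.7 Mb
feature film: 18.652 Mbps × 4920 s = 91767.8 Mb
lecture capture: 2.912 Mbps × 3480 s = 10133.8 Mb
Total: 134747.3 Mb = 16843.4 MB.
At 250 Mbps: 134747.3 / 250 = 539 s ≈ 8.98 minutes.

9 minutes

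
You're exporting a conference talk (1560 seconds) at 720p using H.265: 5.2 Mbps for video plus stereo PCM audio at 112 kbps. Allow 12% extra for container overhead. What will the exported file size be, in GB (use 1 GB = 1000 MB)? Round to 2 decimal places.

Audio: 112 kbps = 0.112 Mbps.
Total bitrate: 5.2 + 0.112 = 5.312 Mbps.
Stream data: 5.312 Mbps × 1560 s = 8286.7 Mb.
With 12% container overhead: ×1.12.
9,281 Mb ÷ 8 = 1,160 MB → 1.160 GB.

1.16 GB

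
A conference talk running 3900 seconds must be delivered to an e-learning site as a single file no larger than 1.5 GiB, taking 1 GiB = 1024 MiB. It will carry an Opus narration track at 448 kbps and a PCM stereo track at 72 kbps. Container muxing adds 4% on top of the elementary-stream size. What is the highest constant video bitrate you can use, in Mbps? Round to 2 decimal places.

Budget: 1.5 GiB = 12884.9 Mb.
Stream payload after overhead: 12884.9 / 1.04 = 12389.3 Mb.
Total bitrate budget: 12389.3 Mb / 3900 s = 3.177 Mbps.
Audio total: 448 + 72 = 520 kbps = 0.520 Mbps.
Video: 3.177 − 0.520 = 2.657 Mbps.

2.66 Mbps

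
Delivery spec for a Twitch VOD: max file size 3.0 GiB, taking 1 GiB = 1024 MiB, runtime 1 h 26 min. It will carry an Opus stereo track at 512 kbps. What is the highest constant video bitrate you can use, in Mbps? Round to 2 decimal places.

Budget: 3.0 GiB = 25769.8 Mb.
1 h 26 min = 86 min = 5160 s
Total bitrate budget: 25769.8 Mb / 5160 s = 4.994 Mbps.
Audio: 512 kbps = 0.512 Mbps.
Video: 4.994 − 0.512 = 4.482 Mbps.

4.48 Mbps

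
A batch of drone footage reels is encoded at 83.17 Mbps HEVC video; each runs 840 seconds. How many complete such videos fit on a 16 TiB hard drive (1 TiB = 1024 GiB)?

Per item: 83.170 Mbps × 840 s = 69,863 Mb = 8,733 MB.
Capacity: 16 TiB = 140,737,488 Mb; 2014.48 items → 2014 complete.

2014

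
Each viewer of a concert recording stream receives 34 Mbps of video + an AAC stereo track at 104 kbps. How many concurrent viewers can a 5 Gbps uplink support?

146

Audio: 104 kbps = 0.104 Mbps.
Per-viewer media rate: 34.104 Mbps.
5 Gbps = 5,000 Mbps; 5,000 / 34.104 = 146.61 → 146 viewers.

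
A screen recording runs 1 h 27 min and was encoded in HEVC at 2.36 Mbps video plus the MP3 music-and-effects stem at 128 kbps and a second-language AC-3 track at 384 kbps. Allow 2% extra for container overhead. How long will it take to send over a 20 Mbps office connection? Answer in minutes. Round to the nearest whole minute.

13 minutes

1 h 27 min = 87 min = 5220 s
Audio total: 128 + 384 = 512 kbps = 0.512 Mbps.
Total bitrate: 2.872 Mbps.
File: 2.872 Mbps × 5220 s = 14991.8 Mb.
With 2% container overhead: ×1.02. → 15291.7 Mb.
At 20 Mbps: 15291.7 / 20 = 764.6 s ≈ 12.7 minutes.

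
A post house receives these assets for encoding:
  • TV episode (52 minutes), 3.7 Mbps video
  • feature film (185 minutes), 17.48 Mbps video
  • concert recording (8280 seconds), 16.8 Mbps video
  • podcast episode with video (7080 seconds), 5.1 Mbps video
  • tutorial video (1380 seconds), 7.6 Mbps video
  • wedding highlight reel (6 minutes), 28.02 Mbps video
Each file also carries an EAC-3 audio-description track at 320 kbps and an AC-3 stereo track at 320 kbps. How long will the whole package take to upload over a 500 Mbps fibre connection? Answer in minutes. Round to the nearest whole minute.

Audio total: 320 + 320 = 640 kbps = 0.640 Mbps.
TV episode: 4.340 Mbps × 3120 s = 13540.8 Mb
feature film: 18.120 Mbps × 11100 s = 201132.0 Mb
concert recording: 17.440 Mbps × 8280 s = 144403.2 Mb
podcast episode with video: 5.740 Mbps × 7080 s = 40639.2 Mb
tutorial video: 8.240 Mbps × 1380 s = 11371.2 Mb
wedding highlight reel: 28.660 Mbps × 360 s = 10317.6 Mb
Total: 421404.0 Mb = 52675.5 MB.
At 500 Mbps: 421404.0 / 500 = 843 s ≈ 14 minutes.

14 minutes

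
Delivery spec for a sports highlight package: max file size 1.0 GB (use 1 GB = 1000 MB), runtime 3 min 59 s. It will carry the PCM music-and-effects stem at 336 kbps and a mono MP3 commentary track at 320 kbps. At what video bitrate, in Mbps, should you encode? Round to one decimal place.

32.8 Mbps

Budget: 1.0 GB = 8000.0 Mb.
3 min 59 s = 239 s
Total bitrate budget: 8000.0 Mb / 239 s = 33.473 Mbps.
Audio total: 336 + 320 = 656 kbps = 0.656 Mbps.
Video: 33.473 − 0.656 = 32.817 Mbps.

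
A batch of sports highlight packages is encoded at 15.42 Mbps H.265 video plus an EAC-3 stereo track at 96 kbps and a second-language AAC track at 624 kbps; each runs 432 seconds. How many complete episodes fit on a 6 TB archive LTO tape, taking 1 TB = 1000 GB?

6884

Audio total: 96 + 624 = 720 kbps = 0.720 Mbps.
Total bitrate: 16.140 Mbps.
Per item: 16.140 Mbps × 432 s = 6,972 Mb = 871.6 MB.
Capacity: 6 TB = 48,000,000 Mb; 6884.21 items → 6884 complete.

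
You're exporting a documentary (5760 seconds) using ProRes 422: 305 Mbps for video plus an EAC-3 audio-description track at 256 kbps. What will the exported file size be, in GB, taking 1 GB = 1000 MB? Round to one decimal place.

219.8 GB

Audio: 256 kbps = 0.256 Mbps.
Total bitrate: 305 + 0.256 = 305.256 Mbps.
Stream data: 305.256 Mbps × 5760 s = 1758274.6 Mb.
1,758,275 Mb ÷ 8 = 219,784 MB → 219.8 GB.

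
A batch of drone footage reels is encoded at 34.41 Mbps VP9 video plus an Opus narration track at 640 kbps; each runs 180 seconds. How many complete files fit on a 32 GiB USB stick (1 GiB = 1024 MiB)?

43

Audio: 640 kbps = 0.640 Mbps.
Total bitrate: 35.050 Mbps.
Per item: 35.050 Mbps × 180 s = 6,309 Mb = 788.6 MB.
Capacity: 32 GiB = 274,878 Mb; 43.57 items → 43 complete.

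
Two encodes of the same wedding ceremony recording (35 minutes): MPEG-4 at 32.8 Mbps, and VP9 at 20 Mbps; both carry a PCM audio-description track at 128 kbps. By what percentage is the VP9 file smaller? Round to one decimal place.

38.9%

35 min = 2100 s
Audio: 128 kbps = 0.128 Mbps.
MPEG-4: 32.928 Mbps × 2100 s = 69148.8 Mb = 8.050 GiB.
VP9: 20.128 Mbps × 2100 s = 42268.8 Mb = 4.921 GiB.
Reduction: (1 − 4.921/8.050) × 100 = 38.87%.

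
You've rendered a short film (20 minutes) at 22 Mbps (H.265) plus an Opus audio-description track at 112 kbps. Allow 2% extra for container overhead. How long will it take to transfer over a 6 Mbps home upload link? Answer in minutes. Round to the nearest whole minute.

75 minutes

20 min = 1200 s
Audio: 112 kbps = 0.112 Mbps.
Total bitrate: 22.112 Mbps.
File: 22.112 Mbps × 1200 s = 26534.4 Mb.
With 2% container overhead: ×1.02. → 27065.1 Mb.
At 6 Mbps: 27065.1 / 6 = 4510.8 s ≈ 75.2 minutes.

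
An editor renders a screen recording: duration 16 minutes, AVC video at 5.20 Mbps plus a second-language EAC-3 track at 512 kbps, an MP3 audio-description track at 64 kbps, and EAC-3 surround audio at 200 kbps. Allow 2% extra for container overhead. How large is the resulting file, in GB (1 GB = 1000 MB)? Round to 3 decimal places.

0.731 GB

16 min = 960 s
Audio total: 512 + 64 + 200 = 776 kbps = 0.776 Mbps.
Total bitrate: 5.20 + 0.776 = 5.976 Mbps.
Stream data: 5.976 Mbps × 960 s = 5737.0 Mb.
With 2% container overhead: ×1.02.
5,852 Mb ÷ 8 = 731.5 MB → 0.7315 GB.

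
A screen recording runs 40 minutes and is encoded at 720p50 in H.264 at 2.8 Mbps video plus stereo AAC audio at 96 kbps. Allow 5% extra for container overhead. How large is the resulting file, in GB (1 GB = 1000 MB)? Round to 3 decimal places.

0.912 GB

40 min = 2400 s
Audio: 96 kbps = 0.096 Mbps.
Total bitrate: 2.8 + 0.096 = 2.896 Mbps.
Stream data: 2.896 Mbps × 2400 s = 6950.4 Mb.
With 5% container overhead: ×1.05.
7,298 Mb ÷ 8 = 912.2 MB → 0.9122 GB.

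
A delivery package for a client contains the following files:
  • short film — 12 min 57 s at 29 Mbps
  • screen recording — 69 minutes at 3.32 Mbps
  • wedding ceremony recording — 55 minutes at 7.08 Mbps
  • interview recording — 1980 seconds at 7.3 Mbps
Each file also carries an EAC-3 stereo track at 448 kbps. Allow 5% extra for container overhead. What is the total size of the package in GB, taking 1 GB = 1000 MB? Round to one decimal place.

10.3 GB

Audio: 448 kbps = 0.448 Mbps.
short film: 29.448 Mbps × 777 s × 1.05 = 24025.2 Mb
screen recording: 3.768 Mbps × 4140 s × 1.05 = 16379.5 Mb
wedding ceremony recording: 7.528 Mbps × 3300 s × 1.05 = 26084.5 Mb
interview recording: 7.748 Mbps × 1980 s × 1.05 = 16108.1 Mb
Total: 82597.3 Mb = 10324.7 MB.
= 10.32 GB.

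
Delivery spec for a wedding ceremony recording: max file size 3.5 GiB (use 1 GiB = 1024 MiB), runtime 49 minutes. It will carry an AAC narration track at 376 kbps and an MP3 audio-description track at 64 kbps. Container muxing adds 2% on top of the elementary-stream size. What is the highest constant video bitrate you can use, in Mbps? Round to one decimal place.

Budget: 3.5 GiB = 30064.8 Mb.
Stream payload after overhead: 30064.8 / 1.02 = 29475.3 Mb.
49 min = 2940 s
Total bitrate budget: 29475.3 Mb / 2940 s = 10.026 Mbps.
Audio total: 376 + 64 = 440 kbps = 0.440 Mbps.
Video: 10.026 − 0.440 = 9.586 Mbps.

9.6 Mbps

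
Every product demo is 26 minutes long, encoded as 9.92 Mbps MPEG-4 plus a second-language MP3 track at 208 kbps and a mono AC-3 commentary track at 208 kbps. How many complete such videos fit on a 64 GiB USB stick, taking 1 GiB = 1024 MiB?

34

26 min = 1560 s
Audio total: 208 + 208 = 416 kbps = 0.416 Mbps.
Total bitrate: 10.336 Mbps.
Per item: 10.336 Mbps × 1560 s = 16,124 Mb = 2,016 MB.
Capacity: 64 GiB = 549,756 Mb; 34.10 items → 34 complete.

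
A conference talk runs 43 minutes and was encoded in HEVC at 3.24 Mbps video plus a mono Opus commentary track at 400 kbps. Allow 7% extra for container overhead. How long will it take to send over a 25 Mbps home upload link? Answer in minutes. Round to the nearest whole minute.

43 min = 2580 s
Audio: 400 kbps = 0.400 Mbps.
Total bitrate: 3.640 Mbps.
File: 3.640 Mbps × 2580 s = 9391.2 Mb.
With 7% container overhead: ×1.07. → 10048.6 Mb.
At 25 Mbps: 10048.6 / 25 = 401.9 s ≈ 6.7 minutes.

7 minutes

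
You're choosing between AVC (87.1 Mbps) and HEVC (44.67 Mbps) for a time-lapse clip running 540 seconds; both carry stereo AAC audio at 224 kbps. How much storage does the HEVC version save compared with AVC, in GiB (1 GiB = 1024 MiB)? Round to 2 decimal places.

Audio: 224 kbps = 0.224 Mbps.
AVC: 87.324 Mbps × 540 s = 47155.0 Mb = 5.490 GiB.
HEVC: 44.894 Mbps × 540 s = 24242.8 Mb = 2.822 GiB.
Saving: 5.490 − 2.822 = 2.667 GiB.

2.67 GiB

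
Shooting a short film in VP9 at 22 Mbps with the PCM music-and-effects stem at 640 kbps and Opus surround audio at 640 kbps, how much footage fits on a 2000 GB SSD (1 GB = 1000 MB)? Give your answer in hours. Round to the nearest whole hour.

Audio total: 640 + 640 = 1280 kbps = 1.280 Mbps.
Total bitrate: 22 + 1.280 = 23.280 Mbps.
Capacity: 2000 GB = 16,000,000 Mb.
Recording time: 16,000,000 / 23.280 = 687,285 s ≈ 191 hours.

191 hours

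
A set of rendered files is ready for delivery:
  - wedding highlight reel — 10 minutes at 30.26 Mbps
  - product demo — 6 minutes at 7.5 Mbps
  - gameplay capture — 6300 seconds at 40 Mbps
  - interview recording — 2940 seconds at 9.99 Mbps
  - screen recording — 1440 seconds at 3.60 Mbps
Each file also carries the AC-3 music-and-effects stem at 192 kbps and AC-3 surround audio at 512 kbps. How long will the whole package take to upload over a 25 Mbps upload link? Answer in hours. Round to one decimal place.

3.5 hours

Audio total: 192 + 512 = 704 kbps = 0.704 Mbps.
wedding highlight reel: 30.964 Mbps × 600 s = 18578.4 Mb
product demo: 8.204 Mbps × 360 s = 2953.4 Mb
gameplay capture: 40.704 Mbps × 6300 s = 256435.2 Mb
interview recording: 10.694 Mbps × 2940 s = 31440.4 Mb
screen recording: 4.304 Mbps × 1440 s = 6197.8 Mb
Total: 315605.2 Mb = 39450.6 MB.
At 25 Mbps: 315605.2 / 25 = 12624 s ≈ 3.51 hours.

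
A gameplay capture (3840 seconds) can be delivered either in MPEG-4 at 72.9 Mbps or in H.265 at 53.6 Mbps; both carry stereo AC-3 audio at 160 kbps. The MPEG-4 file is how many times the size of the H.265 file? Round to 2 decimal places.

1.36

Audio: 160 kbps = 0.160 Mbps.
MPEG-4: 73.060 Mbps × 3840 s = 280550.4 Mb = 32.660 GiB.
H.265: 53.760 Mbps × 3840 s = 206438.4 Mb = 24.033 GiB.
Ratio: 32.660 / 24.033 = 1.359.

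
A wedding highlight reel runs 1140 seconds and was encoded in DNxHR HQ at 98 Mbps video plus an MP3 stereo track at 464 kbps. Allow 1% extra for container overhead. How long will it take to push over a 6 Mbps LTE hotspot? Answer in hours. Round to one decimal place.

5.2 hours

Audio: 464 kbps = 0.464 Mbps.
Total bitrate: 98.464 Mbps.
File: 98.464 Mbps × 1140 s = 112249.0 Mb.
With 1% container overhead: ×1.01. → 113371.4 Mb.
At 6 Mbps: 113371.4 / 6 = 18895.2 s ≈ 5.25 hours.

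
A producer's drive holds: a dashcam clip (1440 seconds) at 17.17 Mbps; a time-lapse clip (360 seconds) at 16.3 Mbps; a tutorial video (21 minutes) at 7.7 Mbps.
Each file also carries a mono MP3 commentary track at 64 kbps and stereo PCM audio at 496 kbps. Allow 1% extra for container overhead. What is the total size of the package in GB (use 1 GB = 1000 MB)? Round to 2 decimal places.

5.30 GB

Audio total: 64 + 496 = 560 kbps = 0.560 Mbps.
dashcam clip: 17.730 Mbps × 1440 s × 1.01 = 25786.5 Mb
time-lapse clip: 16.860 Mbps × 360 s × 1.01 = 6130.3 Mb
tutorial video: 8.260 Mbps × 1260 s × 1.01 = 10511.7 Mb
Total: 42428.5 Mb = 5303.6 MB.
= 5.304 GB.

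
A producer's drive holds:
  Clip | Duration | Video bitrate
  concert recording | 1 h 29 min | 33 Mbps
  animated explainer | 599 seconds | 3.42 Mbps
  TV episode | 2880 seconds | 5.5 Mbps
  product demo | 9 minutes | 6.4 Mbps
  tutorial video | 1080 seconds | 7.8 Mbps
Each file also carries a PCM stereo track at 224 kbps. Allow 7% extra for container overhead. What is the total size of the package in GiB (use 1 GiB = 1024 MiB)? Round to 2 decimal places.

25.95 GiB

Audio: 224 kbps = 0.224 Mbps.
concert recording: 33.224 Mbps × 5340 s × 1.07 = 189835.3 Mb
animated explainer: 3.644 Mbps × 599 s × 1.07 = 2335.5 Mb
TV episode: 5.724 Mbps × 2880 s × 1.07 = 17639.1 Mb
product demo: 6.624 Mbps × 540 s × 1.07 = 3827.3 Mb
tutorial video: 8.024 Mbps × 1080 s × 1.07 = 9272.5 Mb
Total: 222909.8 Mb = 27863.7 MB.
= 25.95 GiB.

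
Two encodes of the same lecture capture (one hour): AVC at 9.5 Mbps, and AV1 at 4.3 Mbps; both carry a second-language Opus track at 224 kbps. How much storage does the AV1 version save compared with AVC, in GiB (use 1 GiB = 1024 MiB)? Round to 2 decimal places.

1 h = 3600 s
Audio: 224 kbps = 0.224 Mbps.
AVC: 9.724 Mbps × 3600 s = 35006.4 Mb = 4.075 GiB.
AV1: 4.524 Mbps × 3600 s = 16286.4 Mb = 1.896 GiB.
Saving: 4.075 − 1.896 = 2.179 GiB.

2.18 GiB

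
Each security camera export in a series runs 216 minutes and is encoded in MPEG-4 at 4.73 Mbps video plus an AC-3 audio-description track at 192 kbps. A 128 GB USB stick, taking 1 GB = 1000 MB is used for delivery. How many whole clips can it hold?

216 min = 12960 s
Audio: 192 kbps = 0.192 Mbps.
Total bitrate: 4.922 Mbps.
Per item: 4.922 Mbps × 12960 s = 63,789 Mb = 7,974 MB.
Capacity: 128 GB = 1,024,000 Mb; 16.05 items → 16 complete.

16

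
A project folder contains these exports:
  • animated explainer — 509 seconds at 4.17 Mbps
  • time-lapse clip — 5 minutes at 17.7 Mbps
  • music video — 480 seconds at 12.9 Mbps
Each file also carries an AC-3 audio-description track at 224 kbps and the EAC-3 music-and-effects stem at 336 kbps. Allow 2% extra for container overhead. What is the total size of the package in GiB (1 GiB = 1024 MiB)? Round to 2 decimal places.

1.70 GiB

Audio total: 224 + 336 = 560 kbps = 0.560 Mbps.
animated explainer: 4.730 Mbps × 509 s × 1.02 = 2455.7 Mb
time-lapse clip: 18.260 Mbps × 300 s × 1.02 = 5587.6 Mb
music video: 13.460 Mbps × 480 s × 1.02 = 6590.0 Mb
Total: 14633.3 Mb = 1829.2 MB.
= 1.704 GiB.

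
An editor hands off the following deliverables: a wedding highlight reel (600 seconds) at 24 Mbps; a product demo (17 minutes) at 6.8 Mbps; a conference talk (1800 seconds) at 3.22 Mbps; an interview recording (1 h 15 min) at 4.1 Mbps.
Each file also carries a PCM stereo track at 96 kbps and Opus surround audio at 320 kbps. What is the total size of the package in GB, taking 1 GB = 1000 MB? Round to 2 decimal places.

6.11 GB

Audio total: 96 + 320 = 416 kbps = 0.416 Mbps.
wedding highlight reel: 24.416 Mbps × 600 s = 14649.6 Mb
product demo: 7.216 Mbps × 1020 s = 7360.3 Mb
conference talk: 3.636 Mbps × 1800 s = 6544.8 Mb
interview recording: 4.516 Mbps × 4500 s = 20322.0 Mb
Total: 48876.7 Mb = 6109.6 MB.
= 6.110 GB.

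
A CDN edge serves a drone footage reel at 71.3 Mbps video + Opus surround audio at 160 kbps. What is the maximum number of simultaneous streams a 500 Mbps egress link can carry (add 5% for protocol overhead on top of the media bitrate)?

Audio: 160 kbps = 0.160 Mbps.
Per-viewer media rate: 71.460 Mbps.
On the wire with 5% overhead: 75.033 Mbps.
500 Mbps = 500.0 Mbps; 500.0 / 75.033 = 6.66 → 6 viewers.

6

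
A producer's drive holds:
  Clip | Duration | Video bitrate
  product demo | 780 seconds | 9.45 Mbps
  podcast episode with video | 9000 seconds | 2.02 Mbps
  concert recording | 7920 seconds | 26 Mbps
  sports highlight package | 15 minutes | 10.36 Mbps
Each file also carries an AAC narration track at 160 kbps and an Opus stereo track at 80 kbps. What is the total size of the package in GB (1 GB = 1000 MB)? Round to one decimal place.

30.7 GB

Audio total: 160 + 80 = 240 kbps = 0.240 Mbps.
product demo: 9.690 Mbps × 780 s = 7558.2 Mb
podcast episode with video: 2.260 Mbps × 9000 s = 20340.0 Mb
concert recording: 26.240 Mbps × 7920 s = 207820.8 Mb
sports highlight package: 10.600 Mbps × 900 s = 9540.0 Mb
Total: 245259.0 Mb = 30657.4 MB.
= 30.66 GB.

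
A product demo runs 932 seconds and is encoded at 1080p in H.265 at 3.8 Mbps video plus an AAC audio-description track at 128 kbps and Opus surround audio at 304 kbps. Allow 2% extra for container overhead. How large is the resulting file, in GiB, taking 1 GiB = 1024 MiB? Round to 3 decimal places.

Audio total: 128 + 304 = 432 kbps = 0.432 Mbps.
Total bitrate: 3.8 + 0.432 = 4.232 Mbps.
Stream data: 4.232 Mbps × 932 s = 3944.2 Mb.
With 2% container overhead: ×1.02.
4,023 Mb = 502,888,560 bytes ÷ 1,073,741,824 = 0.4684 GiB.

0.468 GiB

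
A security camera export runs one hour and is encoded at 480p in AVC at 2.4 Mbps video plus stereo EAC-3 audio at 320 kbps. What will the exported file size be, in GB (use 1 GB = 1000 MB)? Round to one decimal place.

1 h = 3600 s
Audio: 320 kbps = 0.320 Mbps.
Total bitrate: 2.4 + 0.320 = 2.720 Mbps.
Stream data: 2.720 Mbps × 3600 s = 9792.0 Mb.
9,792 Mb ÷ 8 = 1,224 MB → 1.224 GB.

1.2 GB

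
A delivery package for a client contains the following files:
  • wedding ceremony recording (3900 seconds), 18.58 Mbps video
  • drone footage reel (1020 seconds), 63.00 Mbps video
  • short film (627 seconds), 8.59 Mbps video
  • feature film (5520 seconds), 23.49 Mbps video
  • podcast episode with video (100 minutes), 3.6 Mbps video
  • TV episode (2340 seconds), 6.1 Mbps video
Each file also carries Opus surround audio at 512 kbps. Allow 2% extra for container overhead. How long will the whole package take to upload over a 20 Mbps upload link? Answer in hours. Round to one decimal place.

4.5 hours

Audio: 512 kbps = 0.512 Mbps.
wedding ceremony recording: 19.092 Mbps × 3900 s × 1.02 = 75948.0 Mb
drone footage reel: 63.512 Mbps × 1020 s × 1.02 = 66077.9 Mb
short film: 9.102 Mbps × 627 s × 1.02 = 5821.1 Mb
feature film: 24.002 Mbps × 5520 s × 1.02 = 135140.9 Mb
podcast episode with video: 4.112 Mbps × 6000 s × 1.02 = 25165.4 Mb
TV episode: 6.612 Mbps × 2340 s × 1.02 = 15781.5 Mb
Total: 323934.8 Mb = 40491.8 MB.
At 20 Mbps: 323934.8 / 20 = 16197 s ≈ 4.5 hours.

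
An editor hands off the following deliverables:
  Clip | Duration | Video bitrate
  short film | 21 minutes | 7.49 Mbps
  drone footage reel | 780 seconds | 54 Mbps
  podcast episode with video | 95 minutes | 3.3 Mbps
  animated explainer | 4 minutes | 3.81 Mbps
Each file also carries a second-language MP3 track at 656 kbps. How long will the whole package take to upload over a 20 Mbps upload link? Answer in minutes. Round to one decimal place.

63.8 minutes

Audio: 656 kbps = 0.656 Mbps.
short film: 8.146 Mbps × 1260 s = 10264.0 Mb
drone footage reel: 54.656 Mbps × 780 s = 42631.7 Mb
podcast episode with video: 3.956 Mbps × 5700 s = 22549.2 Mb
animated explainer: 4.466 Mbps × 240 s = 1071.8 Mb
Total: 76516.7 Mb = 9564.6 MB.
At 20 Mbps: 76516.7 / 20 = 3826 s ≈ 63.8 minutes.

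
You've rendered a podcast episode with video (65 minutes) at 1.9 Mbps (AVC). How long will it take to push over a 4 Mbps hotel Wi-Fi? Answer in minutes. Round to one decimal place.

65 min = 3900 s
File: 1.900 Mbps × 3900 s = 7410.0 Mb.
At 4 Mbps: 7410.0 / 4 = 1852.5 s ≈ 30.9 minutes.

30.9 minutes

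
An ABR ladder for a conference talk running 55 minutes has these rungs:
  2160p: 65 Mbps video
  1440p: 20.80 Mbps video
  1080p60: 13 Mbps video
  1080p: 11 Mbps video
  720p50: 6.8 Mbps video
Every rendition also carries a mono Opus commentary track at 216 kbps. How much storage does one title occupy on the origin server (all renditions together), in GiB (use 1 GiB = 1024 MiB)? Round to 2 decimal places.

45.21 GiB

55 min = 3300 s
Audio: 216 kbps = 0.216 Mbps.
Sum of rendition bitrates: (65+0.216) + (20.80+0.216) + (13+0.216) + (11+0.216) + (6.8+0.216) = 117.680 Mbps.
× 3300 s = 388,344 Mb = 48,543 MB = 45.21 GiB.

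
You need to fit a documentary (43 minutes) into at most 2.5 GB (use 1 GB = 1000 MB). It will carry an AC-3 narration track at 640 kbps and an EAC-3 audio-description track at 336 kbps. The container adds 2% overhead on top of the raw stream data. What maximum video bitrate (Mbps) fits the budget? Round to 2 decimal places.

6.62 Mbps

Budget: 2.5 GB = 20000.0 Mb.
Stream payload after overhead: 20000.0 / 1.02 = 19607.8 Mb.
43 min = 2580 s
Total bitrate budget: 19607.8 Mb / 2580 s = 7.600 Mbps.
Audio total: 640 + 336 = 976 kbps = 0.976 Mbps.
Video: 7.600 − 0.976 = 6.624 Mbps.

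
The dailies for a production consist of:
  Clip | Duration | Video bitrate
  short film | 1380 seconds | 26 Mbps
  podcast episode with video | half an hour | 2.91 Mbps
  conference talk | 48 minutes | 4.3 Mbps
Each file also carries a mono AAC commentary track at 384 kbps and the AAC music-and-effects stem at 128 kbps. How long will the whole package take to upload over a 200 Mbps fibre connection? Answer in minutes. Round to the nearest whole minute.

5 minutes

Audio total: 384 + 128 = 512 kbps = 0.512 Mbps.
short film: 26.512 Mbps × 1380 s = 36586.6 Mb
podcast episode with video: 3.422 Mbps × 1800 s = 6159.6 Mb
conference talk: 4.812 Mbps × 2880 s = 13858.6 Mb
Total: 56604.7 Mb = 7075.6 MB.
At 200 Mbps: 56604.7 / 200 = 283 s ≈ 4.72 minutes.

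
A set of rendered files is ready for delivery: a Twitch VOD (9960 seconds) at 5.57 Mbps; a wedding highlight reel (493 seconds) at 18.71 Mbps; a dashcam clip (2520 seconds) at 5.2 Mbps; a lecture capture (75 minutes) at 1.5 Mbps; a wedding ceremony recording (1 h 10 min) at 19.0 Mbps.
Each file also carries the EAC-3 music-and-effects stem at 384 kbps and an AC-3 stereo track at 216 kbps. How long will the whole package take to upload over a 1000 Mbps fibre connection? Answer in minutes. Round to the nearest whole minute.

3 minutes

Audio total: 384 + 216 = 600 kbps = 0.600 Mbps.
Twitch VOD: 6.170 Mbps × 9960 s = 61453.2 Mb
wedding highlight reel: 19.310 Mbps × 493 s = 9519.8 Mb
dashcam clip: 5.800 Mbps × 2520 s = 14616.0 Mb
lecture capture: 2.100 Mbps × 4500 s = 9450.0 Mb
wedding ceremony recording: 19.600 Mbps × 4200 s = 82320.0 Mb
Total: 177359.0 Mb = 22169.9 MB.
At 1000 Mbps: 177359.0 / 1000 = 177 s ≈ 2.96 minutes.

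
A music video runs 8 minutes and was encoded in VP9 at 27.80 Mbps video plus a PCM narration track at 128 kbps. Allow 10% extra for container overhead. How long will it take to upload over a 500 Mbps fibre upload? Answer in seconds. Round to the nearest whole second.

29 seconds

8 min = 480 s
Audio: 128 kbps = 0.128 Mbps.
Total bitrate: 27.928 Mbps.
File: 27.928 Mbps × 480 s = 13405.4 Mb.
With 10% container overhead: ×1.10. → 14746.0 Mb.
At 500 Mbps: 14746.0 / 500 = 29.5 s ≈ 29.5 seconds.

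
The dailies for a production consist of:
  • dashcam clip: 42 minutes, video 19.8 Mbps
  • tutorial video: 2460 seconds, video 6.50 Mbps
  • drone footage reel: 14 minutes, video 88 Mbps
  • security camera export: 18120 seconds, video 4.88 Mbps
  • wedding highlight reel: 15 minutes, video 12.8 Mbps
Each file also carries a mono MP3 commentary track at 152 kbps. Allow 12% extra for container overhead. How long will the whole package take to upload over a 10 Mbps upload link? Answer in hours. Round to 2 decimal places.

Audio: 152 kbps = 0.152 Mbps.
dashcam clip: 19.952 Mbps × 2520 s × 1.12 = 56312.5 Mb
tutorial video: 6.652 Mbps × 2460 s × 1.12 = 18327.6 Mb
drone footage reel: 88.152 Mbps × 840 s × 1.12 = 82933.4 Mb
security camera export: 5.032 Mbps × 18120 s × 1.12 = 102121.4 Mb
wedding highlight reel: 12.952 Mbps × 900 s × 1.12 = 13055.6 Mb
Total: 272750.6 Mb = 34093.8 MB.
At 10 Mbps: 272750.6 / 10 = 27275 s ≈ 7.58 hours.

7.58 hours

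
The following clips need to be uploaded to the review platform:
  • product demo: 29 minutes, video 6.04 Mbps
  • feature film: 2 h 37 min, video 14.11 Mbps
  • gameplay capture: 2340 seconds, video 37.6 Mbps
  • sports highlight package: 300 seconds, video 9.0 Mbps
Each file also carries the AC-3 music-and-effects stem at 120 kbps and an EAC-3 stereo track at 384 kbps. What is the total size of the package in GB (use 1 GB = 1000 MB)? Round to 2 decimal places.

Audio total: 120 + 384 = 504 kbps = 0.504 Mbps.
product demo: 6.544 Mbps × 1740 s = 11386.6 Mb
feature film: 14.614 Mbps × 9420 s = 137663.9 Mb
gameplay capture: 38.104 Mbps × 2340 s = 89163.4 Mb
sports highlight package: 9.504 Mbps × 300 s = 2851.2 Mb
Total: 241065.0 Mb = 30133.1 MB.
= 30.13 GB.

30.13 GB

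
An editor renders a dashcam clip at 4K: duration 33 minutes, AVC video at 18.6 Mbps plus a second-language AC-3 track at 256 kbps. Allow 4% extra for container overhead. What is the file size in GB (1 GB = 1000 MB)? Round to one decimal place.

4.9 GB

33 min = 1980 s
Audio: 256 kbps = 0.256 Mbps.
Total bitrate: 18.6 + 0.256 = 18.856 Mbps.
Stream data: 18.856 Mbps × 1980 s = 37334.9 Mb.
With 4% container overhead: ×1.04.
38,828 Mb ÷ 8 = 4,854 MB → 4.854 GB.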